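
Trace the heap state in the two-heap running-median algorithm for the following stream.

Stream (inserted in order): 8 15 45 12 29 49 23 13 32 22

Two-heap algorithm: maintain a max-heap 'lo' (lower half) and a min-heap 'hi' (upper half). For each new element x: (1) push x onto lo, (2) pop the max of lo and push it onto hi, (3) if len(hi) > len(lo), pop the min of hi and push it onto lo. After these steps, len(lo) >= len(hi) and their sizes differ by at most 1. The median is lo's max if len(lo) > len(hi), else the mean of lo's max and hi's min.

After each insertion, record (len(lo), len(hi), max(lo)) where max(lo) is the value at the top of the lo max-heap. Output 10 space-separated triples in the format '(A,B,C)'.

Answer: (1,0,8) (1,1,8) (2,1,15) (2,2,12) (3,2,15) (3,3,15) (4,3,23) (4,4,15) (5,4,23) (5,5,22)

Derivation:
Step 1: insert 8 -> lo=[8] hi=[] -> (len(lo)=1, len(hi)=0, max(lo)=8)
Step 2: insert 15 -> lo=[8] hi=[15] -> (len(lo)=1, len(hi)=1, max(lo)=8)
Step 3: insert 45 -> lo=[8, 15] hi=[45] -> (len(lo)=2, len(hi)=1, max(lo)=15)
Step 4: insert 12 -> lo=[8, 12] hi=[15, 45] -> (len(lo)=2, len(hi)=2, max(lo)=12)
Step 5: insert 29 -> lo=[8, 12, 15] hi=[29, 45] -> (len(lo)=3, len(hi)=2, max(lo)=15)
Step 6: insert 49 -> lo=[8, 12, 15] hi=[29, 45, 49] -> (len(lo)=3, len(hi)=3, max(lo)=15)
Step 7: insert 23 -> lo=[8, 12, 15, 23] hi=[29, 45, 49] -> (len(lo)=4, len(hi)=3, max(lo)=23)
Step 8: insert 13 -> lo=[8, 12, 13, 15] hi=[23, 29, 45, 49] -> (len(lo)=4, len(hi)=4, max(lo)=15)
Step 9: insert 32 -> lo=[8, 12, 13, 15, 23] hi=[29, 32, 45, 49] -> (len(lo)=5, len(hi)=4, max(lo)=23)
Step 10: insert 22 -> lo=[8, 12, 13, 15, 22] hi=[23, 29, 32, 45, 49] -> (len(lo)=5, len(hi)=5, max(lo)=22)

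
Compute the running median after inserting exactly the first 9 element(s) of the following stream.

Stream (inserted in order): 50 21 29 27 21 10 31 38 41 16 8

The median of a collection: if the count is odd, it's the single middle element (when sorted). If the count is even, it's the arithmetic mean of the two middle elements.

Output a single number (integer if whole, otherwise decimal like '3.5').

Step 1: insert 50 -> lo=[50] (size 1, max 50) hi=[] (size 0) -> median=50
Step 2: insert 21 -> lo=[21] (size 1, max 21) hi=[50] (size 1, min 50) -> median=35.5
Step 3: insert 29 -> lo=[21, 29] (size 2, max 29) hi=[50] (size 1, min 50) -> median=29
Step 4: insert 27 -> lo=[21, 27] (size 2, max 27) hi=[29, 50] (size 2, min 29) -> median=28
Step 5: insert 21 -> lo=[21, 21, 27] (size 3, max 27) hi=[29, 50] (size 2, min 29) -> median=27
Step 6: insert 10 -> lo=[10, 21, 21] (size 3, max 21) hi=[27, 29, 50] (size 3, min 27) -> median=24
Step 7: insert 31 -> lo=[10, 21, 21, 27] (size 4, max 27) hi=[29, 31, 50] (size 3, min 29) -> median=27
Step 8: insert 38 -> lo=[10, 21, 21, 27] (size 4, max 27) hi=[29, 31, 38, 50] (size 4, min 29) -> median=28
Step 9: insert 41 -> lo=[10, 21, 21, 27, 29] (size 5, max 29) hi=[31, 38, 41, 50] (size 4, min 31) -> median=29

Answer: 29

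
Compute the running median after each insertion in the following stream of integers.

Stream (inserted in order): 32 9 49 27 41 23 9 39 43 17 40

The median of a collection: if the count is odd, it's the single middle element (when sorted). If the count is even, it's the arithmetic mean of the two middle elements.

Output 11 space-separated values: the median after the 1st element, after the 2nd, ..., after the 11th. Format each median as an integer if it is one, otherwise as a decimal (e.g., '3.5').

Step 1: insert 32 -> lo=[32] (size 1, max 32) hi=[] (size 0) -> median=32
Step 2: insert 9 -> lo=[9] (size 1, max 9) hi=[32] (size 1, min 32) -> median=20.5
Step 3: insert 49 -> lo=[9, 32] (size 2, max 32) hi=[49] (size 1, min 49) -> median=32
Step 4: insert 27 -> lo=[9, 27] (size 2, max 27) hi=[32, 49] (size 2, min 32) -> median=29.5
Step 5: insert 41 -> lo=[9, 27, 32] (size 3, max 32) hi=[41, 49] (size 2, min 41) -> median=32
Step 6: insert 23 -> lo=[9, 23, 27] (size 3, max 27) hi=[32, 41, 49] (size 3, min 32) -> median=29.5
Step 7: insert 9 -> lo=[9, 9, 23, 27] (size 4, max 27) hi=[32, 41, 49] (size 3, min 32) -> median=27
Step 8: insert 39 -> lo=[9, 9, 23, 27] (size 4, max 27) hi=[32, 39, 41, 49] (size 4, min 32) -> median=29.5
Step 9: insert 43 -> lo=[9, 9, 23, 27, 32] (size 5, max 32) hi=[39, 41, 43, 49] (size 4, min 39) -> median=32
Step 10: insert 17 -> lo=[9, 9, 17, 23, 27] (size 5, max 27) hi=[32, 39, 41, 43, 49] (size 5, min 32) -> median=29.5
Step 11: insert 40 -> lo=[9, 9, 17, 23, 27, 32] (size 6, max 32) hi=[39, 40, 41, 43, 49] (size 5, min 39) -> median=32

Answer: 32 20.5 32 29.5 32 29.5 27 29.5 32 29.5 32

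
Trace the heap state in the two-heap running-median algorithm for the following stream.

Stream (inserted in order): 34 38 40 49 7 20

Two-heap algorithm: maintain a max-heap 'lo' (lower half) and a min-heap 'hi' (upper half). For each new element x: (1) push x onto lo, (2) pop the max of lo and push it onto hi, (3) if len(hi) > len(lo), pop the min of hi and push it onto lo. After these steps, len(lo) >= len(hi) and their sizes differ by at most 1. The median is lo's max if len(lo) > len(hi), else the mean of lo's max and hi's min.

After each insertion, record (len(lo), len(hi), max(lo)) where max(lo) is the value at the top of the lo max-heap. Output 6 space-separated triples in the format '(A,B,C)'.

Step 1: insert 34 -> lo=[34] hi=[] -> (len(lo)=1, len(hi)=0, max(lo)=34)
Step 2: insert 38 -> lo=[34] hi=[38] -> (len(lo)=1, len(hi)=1, max(lo)=34)
Step 3: insert 40 -> lo=[34, 38] hi=[40] -> (len(lo)=2, len(hi)=1, max(lo)=38)
Step 4: insert 49 -> lo=[34, 38] hi=[40, 49] -> (len(lo)=2, len(hi)=2, max(lo)=38)
Step 5: insert 7 -> lo=[7, 34, 38] hi=[40, 49] -> (len(lo)=3, len(hi)=2, max(lo)=38)
Step 6: insert 20 -> lo=[7, 20, 34] hi=[38, 40, 49] -> (len(lo)=3, len(hi)=3, max(lo)=34)

Answer: (1,0,34) (1,1,34) (2,1,38) (2,2,38) (3,2,38) (3,3,34)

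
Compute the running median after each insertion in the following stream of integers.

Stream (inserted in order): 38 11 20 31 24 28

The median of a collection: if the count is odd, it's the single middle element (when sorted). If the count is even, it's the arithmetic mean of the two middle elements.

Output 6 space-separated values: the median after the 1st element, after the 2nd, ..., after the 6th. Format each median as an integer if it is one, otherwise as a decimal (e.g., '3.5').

Answer: 38 24.5 20 25.5 24 26

Derivation:
Step 1: insert 38 -> lo=[38] (size 1, max 38) hi=[] (size 0) -> median=38
Step 2: insert 11 -> lo=[11] (size 1, max 11) hi=[38] (size 1, min 38) -> median=24.5
Step 3: insert 20 -> lo=[11, 20] (size 2, max 20) hi=[38] (size 1, min 38) -> median=20
Step 4: insert 31 -> lo=[11, 20] (size 2, max 20) hi=[31, 38] (size 2, min 31) -> median=25.5
Step 5: insert 24 -> lo=[11, 20, 24] (size 3, max 24) hi=[31, 38] (size 2, min 31) -> median=24
Step 6: insert 28 -> lo=[11, 20, 24] (size 3, max 24) hi=[28, 31, 38] (size 3, min 28) -> median=26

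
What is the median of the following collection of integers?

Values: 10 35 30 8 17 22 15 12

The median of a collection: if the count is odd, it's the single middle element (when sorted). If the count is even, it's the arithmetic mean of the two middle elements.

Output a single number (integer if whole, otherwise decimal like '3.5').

Answer: 16

Derivation:
Step 1: insert 10 -> lo=[10] (size 1, max 10) hi=[] (size 0) -> median=10
Step 2: insert 35 -> lo=[10] (size 1, max 10) hi=[35] (size 1, min 35) -> median=22.5
Step 3: insert 30 -> lo=[10, 30] (size 2, max 30) hi=[35] (size 1, min 35) -> median=30
Step 4: insert 8 -> lo=[8, 10] (size 2, max 10) hi=[30, 35] (size 2, min 30) -> median=20
Step 5: insert 17 -> lo=[8, 10, 17] (size 3, max 17) hi=[30, 35] (size 2, min 30) -> median=17
Step 6: insert 22 -> lo=[8, 10, 17] (size 3, max 17) hi=[22, 30, 35] (size 3, min 22) -> median=19.5
Step 7: insert 15 -> lo=[8, 10, 15, 17] (size 4, max 17) hi=[22, 30, 35] (size 3, min 22) -> median=17
Step 8: insert 12 -> lo=[8, 10, 12, 15] (size 4, max 15) hi=[17, 22, 30, 35] (size 4, min 17) -> median=16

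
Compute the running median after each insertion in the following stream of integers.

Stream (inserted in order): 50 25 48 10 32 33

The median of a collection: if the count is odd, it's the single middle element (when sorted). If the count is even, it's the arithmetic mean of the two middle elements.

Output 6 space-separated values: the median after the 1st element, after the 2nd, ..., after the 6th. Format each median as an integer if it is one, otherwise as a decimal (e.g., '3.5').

Answer: 50 37.5 48 36.5 32 32.5

Derivation:
Step 1: insert 50 -> lo=[50] (size 1, max 50) hi=[] (size 0) -> median=50
Step 2: insert 25 -> lo=[25] (size 1, max 25) hi=[50] (size 1, min 50) -> median=37.5
Step 3: insert 48 -> lo=[25, 48] (size 2, max 48) hi=[50] (size 1, min 50) -> median=48
Step 4: insert 10 -> lo=[10, 25] (size 2, max 25) hi=[48, 50] (size 2, min 48) -> median=36.5
Step 5: insert 32 -> lo=[10, 25, 32] (size 3, max 32) hi=[48, 50] (size 2, min 48) -> median=32
Step 6: insert 33 -> lo=[10, 25, 32] (size 3, max 32) hi=[33, 48, 50] (size 3, min 33) -> median=32.5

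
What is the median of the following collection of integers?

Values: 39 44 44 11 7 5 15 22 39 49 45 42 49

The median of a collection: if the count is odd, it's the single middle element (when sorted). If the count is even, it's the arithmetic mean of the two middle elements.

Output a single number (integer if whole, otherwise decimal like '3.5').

Answer: 39

Derivation:
Step 1: insert 39 -> lo=[39] (size 1, max 39) hi=[] (size 0) -> median=39
Step 2: insert 44 -> lo=[39] (size 1, max 39) hi=[44] (size 1, min 44) -> median=41.5
Step 3: insert 44 -> lo=[39, 44] (size 2, max 44) hi=[44] (size 1, min 44) -> median=44
Step 4: insert 11 -> lo=[11, 39] (size 2, max 39) hi=[44, 44] (size 2, min 44) -> median=41.5
Step 5: insert 7 -> lo=[7, 11, 39] (size 3, max 39) hi=[44, 44] (size 2, min 44) -> median=39
Step 6: insert 5 -> lo=[5, 7, 11] (size 3, max 11) hi=[39, 44, 44] (size 3, min 39) -> median=25
Step 7: insert 15 -> lo=[5, 7, 11, 15] (size 4, max 15) hi=[39, 44, 44] (size 3, min 39) -> median=15
Step 8: insert 22 -> lo=[5, 7, 11, 15] (size 4, max 15) hi=[22, 39, 44, 44] (size 4, min 22) -> median=18.5
Step 9: insert 39 -> lo=[5, 7, 11, 15, 22] (size 5, max 22) hi=[39, 39, 44, 44] (size 4, min 39) -> median=22
Step 10: insert 49 -> lo=[5, 7, 11, 15, 22] (size 5, max 22) hi=[39, 39, 44, 44, 49] (size 5, min 39) -> median=30.5
Step 11: insert 45 -> lo=[5, 7, 11, 15, 22, 39] (size 6, max 39) hi=[39, 44, 44, 45, 49] (size 5, min 39) -> median=39
Step 12: insert 42 -> lo=[5, 7, 11, 15, 22, 39] (size 6, max 39) hi=[39, 42, 44, 44, 45, 49] (size 6, min 39) -> median=39
Step 13: insert 49 -> lo=[5, 7, 11, 15, 22, 39, 39] (size 7, max 39) hi=[42, 44, 44, 45, 49, 49] (size 6, min 42) -> median=39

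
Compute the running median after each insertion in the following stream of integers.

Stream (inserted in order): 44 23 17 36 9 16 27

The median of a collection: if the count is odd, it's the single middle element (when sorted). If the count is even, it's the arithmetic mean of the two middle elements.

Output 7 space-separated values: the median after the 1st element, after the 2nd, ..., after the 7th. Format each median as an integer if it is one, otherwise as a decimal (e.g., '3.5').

Step 1: insert 44 -> lo=[44] (size 1, max 44) hi=[] (size 0) -> median=44
Step 2: insert 23 -> lo=[23] (size 1, max 23) hi=[44] (size 1, min 44) -> median=33.5
Step 3: insert 17 -> lo=[17, 23] (size 2, max 23) hi=[44] (size 1, min 44) -> median=23
Step 4: insert 36 -> lo=[17, 23] (size 2, max 23) hi=[36, 44] (size 2, min 36) -> median=29.5
Step 5: insert 9 -> lo=[9, 17, 23] (size 3, max 23) hi=[36, 44] (size 2, min 36) -> median=23
Step 6: insert 16 -> lo=[9, 16, 17] (size 3, max 17) hi=[23, 36, 44] (size 3, min 23) -> median=20
Step 7: insert 27 -> lo=[9, 16, 17, 23] (size 4, max 23) hi=[27, 36, 44] (size 3, min 27) -> median=23

Answer: 44 33.5 23 29.5 23 20 23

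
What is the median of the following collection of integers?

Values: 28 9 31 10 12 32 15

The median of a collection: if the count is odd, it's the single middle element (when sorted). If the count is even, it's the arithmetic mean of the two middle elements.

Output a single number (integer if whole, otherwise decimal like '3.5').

Step 1: insert 28 -> lo=[28] (size 1, max 28) hi=[] (size 0) -> median=28
Step 2: insert 9 -> lo=[9] (size 1, max 9) hi=[28] (size 1, min 28) -> median=18.5
Step 3: insert 31 -> lo=[9, 28] (size 2, max 28) hi=[31] (size 1, min 31) -> median=28
Step 4: insert 10 -> lo=[9, 10] (size 2, max 10) hi=[28, 31] (size 2, min 28) -> median=19
Step 5: insert 12 -> lo=[9, 10, 12] (size 3, max 12) hi=[28, 31] (size 2, min 28) -> median=12
Step 6: insert 32 -> lo=[9, 10, 12] (size 3, max 12) hi=[28, 31, 32] (size 3, min 28) -> median=20
Step 7: insert 15 -> lo=[9, 10, 12, 15] (size 4, max 15) hi=[28, 31, 32] (size 3, min 28) -> median=15

Answer: 15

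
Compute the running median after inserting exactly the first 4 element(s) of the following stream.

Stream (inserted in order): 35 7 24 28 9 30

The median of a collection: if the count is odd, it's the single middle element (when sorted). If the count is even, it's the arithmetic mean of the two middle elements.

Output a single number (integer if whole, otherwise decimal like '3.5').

Step 1: insert 35 -> lo=[35] (size 1, max 35) hi=[] (size 0) -> median=35
Step 2: insert 7 -> lo=[7] (size 1, max 7) hi=[35] (size 1, min 35) -> median=21
Step 3: insert 24 -> lo=[7, 24] (size 2, max 24) hi=[35] (size 1, min 35) -> median=24
Step 4: insert 28 -> lo=[7, 24] (size 2, max 24) hi=[28, 35] (size 2, min 28) -> median=26

Answer: 26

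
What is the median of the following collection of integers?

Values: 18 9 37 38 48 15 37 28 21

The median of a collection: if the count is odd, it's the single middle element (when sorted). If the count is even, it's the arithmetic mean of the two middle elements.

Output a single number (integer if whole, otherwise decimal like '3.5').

Answer: 28

Derivation:
Step 1: insert 18 -> lo=[18] (size 1, max 18) hi=[] (size 0) -> median=18
Step 2: insert 9 -> lo=[9] (size 1, max 9) hi=[18] (size 1, min 18) -> median=13.5
Step 3: insert 37 -> lo=[9, 18] (size 2, max 18) hi=[37] (size 1, min 37) -> median=18
Step 4: insert 38 -> lo=[9, 18] (size 2, max 18) hi=[37, 38] (size 2, min 37) -> median=27.5
Step 5: insert 48 -> lo=[9, 18, 37] (size 3, max 37) hi=[38, 48] (size 2, min 38) -> median=37
Step 6: insert 15 -> lo=[9, 15, 18] (size 3, max 18) hi=[37, 38, 48] (size 3, min 37) -> median=27.5
Step 7: insert 37 -> lo=[9, 15, 18, 37] (size 4, max 37) hi=[37, 38, 48] (size 3, min 37) -> median=37
Step 8: insert 28 -> lo=[9, 15, 18, 28] (size 4, max 28) hi=[37, 37, 38, 48] (size 4, min 37) -> median=32.5
Step 9: insert 21 -> lo=[9, 15, 18, 21, 28] (size 5, max 28) hi=[37, 37, 38, 48] (size 4, min 37) -> median=28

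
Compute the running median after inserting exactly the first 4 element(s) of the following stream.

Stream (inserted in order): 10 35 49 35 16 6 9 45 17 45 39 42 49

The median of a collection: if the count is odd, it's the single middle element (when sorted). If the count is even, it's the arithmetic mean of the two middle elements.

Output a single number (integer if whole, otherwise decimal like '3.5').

Answer: 35

Derivation:
Step 1: insert 10 -> lo=[10] (size 1, max 10) hi=[] (size 0) -> median=10
Step 2: insert 35 -> lo=[10] (size 1, max 10) hi=[35] (size 1, min 35) -> median=22.5
Step 3: insert 49 -> lo=[10, 35] (size 2, max 35) hi=[49] (size 1, min 49) -> median=35
Step 4: insert 35 -> lo=[10, 35] (size 2, max 35) hi=[35, 49] (size 2, min 35) -> median=35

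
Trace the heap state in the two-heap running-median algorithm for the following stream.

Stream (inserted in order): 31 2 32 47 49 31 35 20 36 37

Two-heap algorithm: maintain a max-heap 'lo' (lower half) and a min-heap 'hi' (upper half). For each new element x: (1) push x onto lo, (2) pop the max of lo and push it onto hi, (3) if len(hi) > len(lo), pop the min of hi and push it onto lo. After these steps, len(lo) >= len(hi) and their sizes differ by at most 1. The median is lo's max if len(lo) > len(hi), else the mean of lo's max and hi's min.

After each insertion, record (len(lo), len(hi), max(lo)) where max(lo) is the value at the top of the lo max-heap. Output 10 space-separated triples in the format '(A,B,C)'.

Answer: (1,0,31) (1,1,2) (2,1,31) (2,2,31) (3,2,32) (3,3,31) (4,3,32) (4,4,31) (5,4,32) (5,5,32)

Derivation:
Step 1: insert 31 -> lo=[31] hi=[] -> (len(lo)=1, len(hi)=0, max(lo)=31)
Step 2: insert 2 -> lo=[2] hi=[31] -> (len(lo)=1, len(hi)=1, max(lo)=2)
Step 3: insert 32 -> lo=[2, 31] hi=[32] -> (len(lo)=2, len(hi)=1, max(lo)=31)
Step 4: insert 47 -> lo=[2, 31] hi=[32, 47] -> (len(lo)=2, len(hi)=2, max(lo)=31)
Step 5: insert 49 -> lo=[2, 31, 32] hi=[47, 49] -> (len(lo)=3, len(hi)=2, max(lo)=32)
Step 6: insert 31 -> lo=[2, 31, 31] hi=[32, 47, 49] -> (len(lo)=3, len(hi)=3, max(lo)=31)
Step 7: insert 35 -> lo=[2, 31, 31, 32] hi=[35, 47, 49] -> (len(lo)=4, len(hi)=3, max(lo)=32)
Step 8: insert 20 -> lo=[2, 20, 31, 31] hi=[32, 35, 47, 49] -> (len(lo)=4, len(hi)=4, max(lo)=31)
Step 9: insert 36 -> lo=[2, 20, 31, 31, 32] hi=[35, 36, 47, 49] -> (len(lo)=5, len(hi)=4, max(lo)=32)
Step 10: insert 37 -> lo=[2, 20, 31, 31, 32] hi=[35, 36, 37, 47, 49] -> (len(lo)=5, len(hi)=5, max(lo)=32)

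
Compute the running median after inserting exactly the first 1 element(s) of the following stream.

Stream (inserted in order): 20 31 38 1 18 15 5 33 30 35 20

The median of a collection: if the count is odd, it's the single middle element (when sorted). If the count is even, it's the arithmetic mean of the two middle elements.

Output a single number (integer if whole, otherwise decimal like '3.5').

Answer: 20

Derivation:
Step 1: insert 20 -> lo=[20] (size 1, max 20) hi=[] (size 0) -> median=20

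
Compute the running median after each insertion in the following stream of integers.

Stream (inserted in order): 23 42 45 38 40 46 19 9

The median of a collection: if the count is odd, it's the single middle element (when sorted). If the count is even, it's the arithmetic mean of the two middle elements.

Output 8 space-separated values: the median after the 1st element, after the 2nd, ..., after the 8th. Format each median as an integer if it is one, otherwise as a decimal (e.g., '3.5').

Step 1: insert 23 -> lo=[23] (size 1, max 23) hi=[] (size 0) -> median=23
Step 2: insert 42 -> lo=[23] (size 1, max 23) hi=[42] (size 1, min 42) -> median=32.5
Step 3: insert 45 -> lo=[23, 42] (size 2, max 42) hi=[45] (size 1, min 45) -> median=42
Step 4: insert 38 -> lo=[23, 38] (size 2, max 38) hi=[42, 45] (size 2, min 42) -> median=40
Step 5: insert 40 -> lo=[23, 38, 40] (size 3, max 40) hi=[42, 45] (size 2, min 42) -> median=40
Step 6: insert 46 -> lo=[23, 38, 40] (size 3, max 40) hi=[42, 45, 46] (size 3, min 42) -> median=41
Step 7: insert 19 -> lo=[19, 23, 38, 40] (size 4, max 40) hi=[42, 45, 46] (size 3, min 42) -> median=40
Step 8: insert 9 -> lo=[9, 19, 23, 38] (size 4, max 38) hi=[40, 42, 45, 46] (size 4, min 40) -> median=39

Answer: 23 32.5 42 40 40 41 40 39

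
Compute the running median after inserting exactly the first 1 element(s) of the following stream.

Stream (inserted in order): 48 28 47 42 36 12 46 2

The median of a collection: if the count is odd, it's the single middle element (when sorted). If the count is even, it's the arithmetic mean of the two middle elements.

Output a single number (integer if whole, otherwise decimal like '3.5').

Answer: 48

Derivation:
Step 1: insert 48 -> lo=[48] (size 1, max 48) hi=[] (size 0) -> median=48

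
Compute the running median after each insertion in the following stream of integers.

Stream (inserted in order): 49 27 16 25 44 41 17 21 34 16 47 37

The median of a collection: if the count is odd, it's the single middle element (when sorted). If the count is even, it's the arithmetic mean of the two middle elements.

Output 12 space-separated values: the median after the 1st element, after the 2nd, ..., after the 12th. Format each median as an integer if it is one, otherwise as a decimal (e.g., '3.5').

Answer: 49 38 27 26 27 34 27 26 27 26 27 30.5

Derivation:
Step 1: insert 49 -> lo=[49] (size 1, max 49) hi=[] (size 0) -> median=49
Step 2: insert 27 -> lo=[27] (size 1, max 27) hi=[49] (size 1, min 49) -> median=38
Step 3: insert 16 -> lo=[16, 27] (size 2, max 27) hi=[49] (size 1, min 49) -> median=27
Step 4: insert 25 -> lo=[16, 25] (size 2, max 25) hi=[27, 49] (size 2, min 27) -> median=26
Step 5: insert 44 -> lo=[16, 25, 27] (size 3, max 27) hi=[44, 49] (size 2, min 44) -> median=27
Step 6: insert 41 -> lo=[16, 25, 27] (size 3, max 27) hi=[41, 44, 49] (size 3, min 41) -> median=34
Step 7: insert 17 -> lo=[16, 17, 25, 27] (size 4, max 27) hi=[41, 44, 49] (size 3, min 41) -> median=27
Step 8: insert 21 -> lo=[16, 17, 21, 25] (size 4, max 25) hi=[27, 41, 44, 49] (size 4, min 27) -> median=26
Step 9: insert 34 -> lo=[16, 17, 21, 25, 27] (size 5, max 27) hi=[34, 41, 44, 49] (size 4, min 34) -> median=27
Step 10: insert 16 -> lo=[16, 16, 17, 21, 25] (size 5, max 25) hi=[27, 34, 41, 44, 49] (size 5, min 27) -> median=26
Step 11: insert 47 -> lo=[16, 16, 17, 21, 25, 27] (size 6, max 27) hi=[34, 41, 44, 47, 49] (size 5, min 34) -> median=27
Step 12: insert 37 -> lo=[16, 16, 17, 21, 25, 27] (size 6, max 27) hi=[34, 37, 41, 44, 47, 49] (size 6, min 34) -> median=30.5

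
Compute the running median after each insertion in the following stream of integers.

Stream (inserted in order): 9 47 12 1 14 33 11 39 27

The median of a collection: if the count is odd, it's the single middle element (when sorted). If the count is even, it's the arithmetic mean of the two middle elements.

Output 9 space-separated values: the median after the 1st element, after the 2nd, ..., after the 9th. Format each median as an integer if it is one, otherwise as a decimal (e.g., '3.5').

Step 1: insert 9 -> lo=[9] (size 1, max 9) hi=[] (size 0) -> median=9
Step 2: insert 47 -> lo=[9] (size 1, max 9) hi=[47] (size 1, min 47) -> median=28
Step 3: insert 12 -> lo=[9, 12] (size 2, max 12) hi=[47] (size 1, min 47) -> median=12
Step 4: insert 1 -> lo=[1, 9] (size 2, max 9) hi=[12, 47] (size 2, min 12) -> median=10.5
Step 5: insert 14 -> lo=[1, 9, 12] (size 3, max 12) hi=[14, 47] (size 2, min 14) -> median=12
Step 6: insert 33 -> lo=[1, 9, 12] (size 3, max 12) hi=[14, 33, 47] (size 3, min 14) -> median=13
Step 7: insert 11 -> lo=[1, 9, 11, 12] (size 4, max 12) hi=[14, 33, 47] (size 3, min 14) -> median=12
Step 8: insert 39 -> lo=[1, 9, 11, 12] (size 4, max 12) hi=[14, 33, 39, 47] (size 4, min 14) -> median=13
Step 9: insert 27 -> lo=[1, 9, 11, 12, 14] (size 5, max 14) hi=[27, 33, 39, 47] (size 4, min 27) -> median=14

Answer: 9 28 12 10.5 12 13 12 13 14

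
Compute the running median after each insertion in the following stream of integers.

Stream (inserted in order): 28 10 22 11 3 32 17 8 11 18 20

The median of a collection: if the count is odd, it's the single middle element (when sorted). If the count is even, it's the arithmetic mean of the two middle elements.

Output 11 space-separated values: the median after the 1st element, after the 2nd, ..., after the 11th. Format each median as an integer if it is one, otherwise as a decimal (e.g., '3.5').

Answer: 28 19 22 16.5 11 16.5 17 14 11 14 17

Derivation:
Step 1: insert 28 -> lo=[28] (size 1, max 28) hi=[] (size 0) -> median=28
Step 2: insert 10 -> lo=[10] (size 1, max 10) hi=[28] (size 1, min 28) -> median=19
Step 3: insert 22 -> lo=[10, 22] (size 2, max 22) hi=[28] (size 1, min 28) -> median=22
Step 4: insert 11 -> lo=[10, 11] (size 2, max 11) hi=[22, 28] (size 2, min 22) -> median=16.5
Step 5: insert 3 -> lo=[3, 10, 11] (size 3, max 11) hi=[22, 28] (size 2, min 22) -> median=11
Step 6: insert 32 -> lo=[3, 10, 11] (size 3, max 11) hi=[22, 28, 32] (size 3, min 22) -> median=16.5
Step 7: insert 17 -> lo=[3, 10, 11, 17] (size 4, max 17) hi=[22, 28, 32] (size 3, min 22) -> median=17
Step 8: insert 8 -> lo=[3, 8, 10, 11] (size 4, max 11) hi=[17, 22, 28, 32] (size 4, min 17) -> median=14
Step 9: insert 11 -> lo=[3, 8, 10, 11, 11] (size 5, max 11) hi=[17, 22, 28, 32] (size 4, min 17) -> median=11
Step 10: insert 18 -> lo=[3, 8, 10, 11, 11] (size 5, max 11) hi=[17, 18, 22, 28, 32] (size 5, min 17) -> median=14
Step 11: insert 20 -> lo=[3, 8, 10, 11, 11, 17] (size 6, max 17) hi=[18, 20, 22, 28, 32] (size 5, min 18) -> median=17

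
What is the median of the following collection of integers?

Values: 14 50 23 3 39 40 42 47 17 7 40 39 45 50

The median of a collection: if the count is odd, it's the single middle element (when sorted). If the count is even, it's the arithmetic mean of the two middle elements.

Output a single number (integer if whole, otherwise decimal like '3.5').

Step 1: insert 14 -> lo=[14] (size 1, max 14) hi=[] (size 0) -> median=14
Step 2: insert 50 -> lo=[14] (size 1, max 14) hi=[50] (size 1, min 50) -> median=32
Step 3: insert 23 -> lo=[14, 23] (size 2, max 23) hi=[50] (size 1, min 50) -> median=23
Step 4: insert 3 -> lo=[3, 14] (size 2, max 14) hi=[23, 50] (size 2, min 23) -> median=18.5
Step 5: insert 39 -> lo=[3, 14, 23] (size 3, max 23) hi=[39, 50] (size 2, min 39) -> median=23
Step 6: insert 40 -> lo=[3, 14, 23] (size 3, max 23) hi=[39, 40, 50] (size 3, min 39) -> median=31
Step 7: insert 42 -> lo=[3, 14, 23, 39] (size 4, max 39) hi=[40, 42, 50] (size 3, min 40) -> median=39
Step 8: insert 47 -> lo=[3, 14, 23, 39] (size 4, max 39) hi=[40, 42, 47, 50] (size 4, min 40) -> median=39.5
Step 9: insert 17 -> lo=[3, 14, 17, 23, 39] (size 5, max 39) hi=[40, 42, 47, 50] (size 4, min 40) -> median=39
Step 10: insert 7 -> lo=[3, 7, 14, 17, 23] (size 5, max 23) hi=[39, 40, 42, 47, 50] (size 5, min 39) -> median=31
Step 11: insert 40 -> lo=[3, 7, 14, 17, 23, 39] (size 6, max 39) hi=[40, 40, 42, 47, 50] (size 5, min 40) -> median=39
Step 12: insert 39 -> lo=[3, 7, 14, 17, 23, 39] (size 6, max 39) hi=[39, 40, 40, 42, 47, 50] (size 6, min 39) -> median=39
Step 13: insert 45 -> lo=[3, 7, 14, 17, 23, 39, 39] (size 7, max 39) hi=[40, 40, 42, 45, 47, 50] (size 6, min 40) -> median=39
Step 14: insert 50 -> lo=[3, 7, 14, 17, 23, 39, 39] (size 7, max 39) hi=[40, 40, 42, 45, 47, 50, 50] (size 7, min 40) -> median=39.5

Answer: 39.5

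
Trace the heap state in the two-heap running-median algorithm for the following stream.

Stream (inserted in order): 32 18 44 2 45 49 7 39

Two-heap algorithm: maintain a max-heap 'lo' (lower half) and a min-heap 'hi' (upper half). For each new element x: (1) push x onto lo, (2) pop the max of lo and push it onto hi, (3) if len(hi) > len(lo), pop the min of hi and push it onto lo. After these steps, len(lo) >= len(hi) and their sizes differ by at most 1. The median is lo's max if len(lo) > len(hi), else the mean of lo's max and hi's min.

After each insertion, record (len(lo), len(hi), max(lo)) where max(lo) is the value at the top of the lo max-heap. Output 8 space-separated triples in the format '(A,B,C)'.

Step 1: insert 32 -> lo=[32] hi=[] -> (len(lo)=1, len(hi)=0, max(lo)=32)
Step 2: insert 18 -> lo=[18] hi=[32] -> (len(lo)=1, len(hi)=1, max(lo)=18)
Step 3: insert 44 -> lo=[18, 32] hi=[44] -> (len(lo)=2, len(hi)=1, max(lo)=32)
Step 4: insert 2 -> lo=[2, 18] hi=[32, 44] -> (len(lo)=2, len(hi)=2, max(lo)=18)
Step 5: insert 45 -> lo=[2, 18, 32] hi=[44, 45] -> (len(lo)=3, len(hi)=2, max(lo)=32)
Step 6: insert 49 -> lo=[2, 18, 32] hi=[44, 45, 49] -> (len(lo)=3, len(hi)=3, max(lo)=32)
Step 7: insert 7 -> lo=[2, 7, 18, 32] hi=[44, 45, 49] -> (len(lo)=4, len(hi)=3, max(lo)=32)
Step 8: insert 39 -> lo=[2, 7, 18, 32] hi=[39, 44, 45, 49] -> (len(lo)=4, len(hi)=4, max(lo)=32)

Answer: (1,0,32) (1,1,18) (2,1,32) (2,2,18) (3,2,32) (3,3,32) (4,3,32) (4,4,32)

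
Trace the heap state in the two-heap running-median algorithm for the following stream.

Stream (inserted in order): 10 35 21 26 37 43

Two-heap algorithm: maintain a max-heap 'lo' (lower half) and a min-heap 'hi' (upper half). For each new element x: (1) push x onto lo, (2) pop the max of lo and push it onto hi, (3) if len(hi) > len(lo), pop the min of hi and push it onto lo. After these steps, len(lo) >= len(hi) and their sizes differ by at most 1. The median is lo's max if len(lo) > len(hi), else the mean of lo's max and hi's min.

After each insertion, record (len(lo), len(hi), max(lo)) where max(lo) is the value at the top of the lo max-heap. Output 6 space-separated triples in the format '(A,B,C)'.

Step 1: insert 10 -> lo=[10] hi=[] -> (len(lo)=1, len(hi)=0, max(lo)=10)
Step 2: insert 35 -> lo=[10] hi=[35] -> (len(lo)=1, len(hi)=1, max(lo)=10)
Step 3: insert 21 -> lo=[10, 21] hi=[35] -> (len(lo)=2, len(hi)=1, max(lo)=21)
Step 4: insert 26 -> lo=[10, 21] hi=[26, 35] -> (len(lo)=2, len(hi)=2, max(lo)=21)
Step 5: insert 37 -> lo=[10, 21, 26] hi=[35, 37] -> (len(lo)=3, len(hi)=2, max(lo)=26)
Step 6: insert 43 -> lo=[10, 21, 26] hi=[35, 37, 43] -> (len(lo)=3, len(hi)=3, max(lo)=26)

Answer: (1,0,10) (1,1,10) (2,1,21) (2,2,21) (3,2,26) (3,3,26)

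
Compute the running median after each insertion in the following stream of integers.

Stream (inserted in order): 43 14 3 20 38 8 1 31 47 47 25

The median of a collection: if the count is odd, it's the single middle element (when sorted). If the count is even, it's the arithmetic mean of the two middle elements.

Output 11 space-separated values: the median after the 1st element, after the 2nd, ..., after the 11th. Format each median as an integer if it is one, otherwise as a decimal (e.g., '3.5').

Step 1: insert 43 -> lo=[43] (size 1, max 43) hi=[] (size 0) -> median=43
Step 2: insert 14 -> lo=[14] (size 1, max 14) hi=[43] (size 1, min 43) -> median=28.5
Step 3: insert 3 -> lo=[3, 14] (size 2, max 14) hi=[43] (size 1, min 43) -> median=14
Step 4: insert 20 -> lo=[3, 14] (size 2, max 14) hi=[20, 43] (size 2, min 20) -> median=17
Step 5: insert 38 -> lo=[3, 14, 20] (size 3, max 20) hi=[38, 43] (size 2, min 38) -> median=20
Step 6: insert 8 -> lo=[3, 8, 14] (size 3, max 14) hi=[20, 38, 43] (size 3, min 20) -> median=17
Step 7: insert 1 -> lo=[1, 3, 8, 14] (size 4, max 14) hi=[20, 38, 43] (size 3, min 20) -> median=14
Step 8: insert 31 -> lo=[1, 3, 8, 14] (size 4, max 14) hi=[20, 31, 38, 43] (size 4, min 20) -> median=17
Step 9: insert 47 -> lo=[1, 3, 8, 14, 20] (size 5, max 20) hi=[31, 38, 43, 47] (size 4, min 31) -> median=20
Step 10: insert 47 -> lo=[1, 3, 8, 14, 20] (size 5, max 20) hi=[31, 38, 43, 47, 47] (size 5, min 31) -> median=25.5
Step 11: insert 25 -> lo=[1, 3, 8, 14, 20, 25] (size 6, max 25) hi=[31, 38, 43, 47, 47] (size 5, min 31) -> median=25

Answer: 43 28.5 14 17 20 17 14 17 20 25.5 25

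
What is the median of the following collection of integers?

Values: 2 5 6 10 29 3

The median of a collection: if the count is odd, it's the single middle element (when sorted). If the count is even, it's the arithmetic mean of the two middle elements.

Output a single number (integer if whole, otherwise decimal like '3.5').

Step 1: insert 2 -> lo=[2] (size 1, max 2) hi=[] (size 0) -> median=2
Step 2: insert 5 -> lo=[2] (size 1, max 2) hi=[5] (size 1, min 5) -> median=3.5
Step 3: insert 6 -> lo=[2, 5] (size 2, max 5) hi=[6] (size 1, min 6) -> median=5
Step 4: insert 10 -> lo=[2, 5] (size 2, max 5) hi=[6, 10] (size 2, min 6) -> median=5.5
Step 5: insert 29 -> lo=[2, 5, 6] (size 3, max 6) hi=[10, 29] (size 2, min 10) -> median=6
Step 6: insert 3 -> lo=[2, 3, 5] (size 3, max 5) hi=[6, 10, 29] (size 3, min 6) -> median=5.5

Answer: 5.5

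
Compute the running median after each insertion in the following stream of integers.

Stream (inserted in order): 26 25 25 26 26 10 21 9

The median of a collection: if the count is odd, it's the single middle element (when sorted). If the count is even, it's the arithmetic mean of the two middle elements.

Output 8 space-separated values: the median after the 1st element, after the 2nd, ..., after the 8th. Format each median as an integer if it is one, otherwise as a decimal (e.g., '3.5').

Step 1: insert 26 -> lo=[26] (size 1, max 26) hi=[] (size 0) -> median=26
Step 2: insert 25 -> lo=[25] (size 1, max 25) hi=[26] (size 1, min 26) -> median=25.5
Step 3: insert 25 -> lo=[25, 25] (size 2, max 25) hi=[26] (size 1, min 26) -> median=25
Step 4: insert 26 -> lo=[25, 25] (size 2, max 25) hi=[26, 26] (size 2, min 26) -> median=25.5
Step 5: insert 26 -> lo=[25, 25, 26] (size 3, max 26) hi=[26, 26] (size 2, min 26) -> median=26
Step 6: insert 10 -> lo=[10, 25, 25] (size 3, max 25) hi=[26, 26, 26] (size 3, min 26) -> median=25.5
Step 7: insert 21 -> lo=[10, 21, 25, 25] (size 4, max 25) hi=[26, 26, 26] (size 3, min 26) -> median=25
Step 8: insert 9 -> lo=[9, 10, 21, 25] (size 4, max 25) hi=[25, 26, 26, 26] (size 4, min 25) -> median=25

Answer: 26 25.5 25 25.5 26 25.5 25 25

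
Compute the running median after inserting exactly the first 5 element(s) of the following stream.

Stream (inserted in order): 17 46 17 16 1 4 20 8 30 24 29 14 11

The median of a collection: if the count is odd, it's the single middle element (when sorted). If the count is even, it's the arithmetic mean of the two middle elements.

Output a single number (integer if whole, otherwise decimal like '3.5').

Step 1: insert 17 -> lo=[17] (size 1, max 17) hi=[] (size 0) -> median=17
Step 2: insert 46 -> lo=[17] (size 1, max 17) hi=[46] (size 1, min 46) -> median=31.5
Step 3: insert 17 -> lo=[17, 17] (size 2, max 17) hi=[46] (size 1, min 46) -> median=17
Step 4: insert 16 -> lo=[16, 17] (size 2, max 17) hi=[17, 46] (size 2, min 17) -> median=17
Step 5: insert 1 -> lo=[1, 16, 17] (size 3, max 17) hi=[17, 46] (size 2, min 17) -> median=17

Answer: 17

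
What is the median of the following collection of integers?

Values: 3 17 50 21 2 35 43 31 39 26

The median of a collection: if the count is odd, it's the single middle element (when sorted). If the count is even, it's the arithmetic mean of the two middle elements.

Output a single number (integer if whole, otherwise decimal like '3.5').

Answer: 28.5

Derivation:
Step 1: insert 3 -> lo=[3] (size 1, max 3) hi=[] (size 0) -> median=3
Step 2: insert 17 -> lo=[3] (size 1, max 3) hi=[17] (size 1, min 17) -> median=10
Step 3: insert 50 -> lo=[3, 17] (size 2, max 17) hi=[50] (size 1, min 50) -> median=17
Step 4: insert 21 -> lo=[3, 17] (size 2, max 17) hi=[21, 50] (size 2, min 21) -> median=19
Step 5: insert 2 -> lo=[2, 3, 17] (size 3, max 17) hi=[21, 50] (size 2, min 21) -> median=17
Step 6: insert 35 -> lo=[2, 3, 17] (size 3, max 17) hi=[21, 35, 50] (size 3, min 21) -> median=19
Step 7: insert 43 -> lo=[2, 3, 17, 21] (size 4, max 21) hi=[35, 43, 50] (size 3, min 35) -> median=21
Step 8: insert 31 -> lo=[2, 3, 17, 21] (size 4, max 21) hi=[31, 35, 43, 50] (size 4, min 31) -> median=26
Step 9: insert 39 -> lo=[2, 3, 17, 21, 31] (size 5, max 31) hi=[35, 39, 43, 50] (size 4, min 35) -> median=31
Step 10: insert 26 -> lo=[2, 3, 17, 21, 26] (size 5, max 26) hi=[31, 35, 39, 43, 50] (size 5, min 31) -> median=28.5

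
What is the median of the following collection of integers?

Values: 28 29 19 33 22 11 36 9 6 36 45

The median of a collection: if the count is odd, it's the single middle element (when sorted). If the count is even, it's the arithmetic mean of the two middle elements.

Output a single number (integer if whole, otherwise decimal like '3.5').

Answer: 28

Derivation:
Step 1: insert 28 -> lo=[28] (size 1, max 28) hi=[] (size 0) -> median=28
Step 2: insert 29 -> lo=[28] (size 1, max 28) hi=[29] (size 1, min 29) -> median=28.5
Step 3: insert 19 -> lo=[19, 28] (size 2, max 28) hi=[29] (size 1, min 29) -> median=28
Step 4: insert 33 -> lo=[19, 28] (size 2, max 28) hi=[29, 33] (size 2, min 29) -> median=28.5
Step 5: insert 22 -> lo=[19, 22, 28] (size 3, max 28) hi=[29, 33] (size 2, min 29) -> median=28
Step 6: insert 11 -> lo=[11, 19, 22] (size 3, max 22) hi=[28, 29, 33] (size 3, min 28) -> median=25
Step 7: insert 36 -> lo=[11, 19, 22, 28] (size 4, max 28) hi=[29, 33, 36] (size 3, min 29) -> median=28
Step 8: insert 9 -> lo=[9, 11, 19, 22] (size 4, max 22) hi=[28, 29, 33, 36] (size 4, min 28) -> median=25
Step 9: insert 6 -> lo=[6, 9, 11, 19, 22] (size 5, max 22) hi=[28, 29, 33, 36] (size 4, min 28) -> median=22
Step 10: insert 36 -> lo=[6, 9, 11, 19, 22] (size 5, max 22) hi=[28, 29, 33, 36, 36] (size 5, min 28) -> median=25
Step 11: insert 45 -> lo=[6, 9, 11, 19, 22, 28] (size 6, max 28) hi=[29, 33, 36, 36, 45] (size 5, min 29) -> median=28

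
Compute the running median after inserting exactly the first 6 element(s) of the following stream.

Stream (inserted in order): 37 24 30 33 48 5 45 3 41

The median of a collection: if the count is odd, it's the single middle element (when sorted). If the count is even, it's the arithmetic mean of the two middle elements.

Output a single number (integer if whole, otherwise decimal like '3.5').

Answer: 31.5

Derivation:
Step 1: insert 37 -> lo=[37] (size 1, max 37) hi=[] (size 0) -> median=37
Step 2: insert 24 -> lo=[24] (size 1, max 24) hi=[37] (size 1, min 37) -> median=30.5
Step 3: insert 30 -> lo=[24, 30] (size 2, max 30) hi=[37] (size 1, min 37) -> median=30
Step 4: insert 33 -> lo=[24, 30] (size 2, max 30) hi=[33, 37] (size 2, min 33) -> median=31.5
Step 5: insert 48 -> lo=[24, 30, 33] (size 3, max 33) hi=[37, 48] (size 2, min 37) -> median=33
Step 6: insert 5 -> lo=[5, 24, 30] (size 3, max 30) hi=[33, 37, 48] (size 3, min 33) -> median=31.5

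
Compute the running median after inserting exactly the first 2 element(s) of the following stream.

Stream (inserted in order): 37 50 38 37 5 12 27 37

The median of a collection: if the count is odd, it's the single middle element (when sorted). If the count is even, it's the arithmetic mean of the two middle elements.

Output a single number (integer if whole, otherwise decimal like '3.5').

Step 1: insert 37 -> lo=[37] (size 1, max 37) hi=[] (size 0) -> median=37
Step 2: insert 50 -> lo=[37] (size 1, max 37) hi=[50] (size 1, min 50) -> median=43.5

Answer: 43.5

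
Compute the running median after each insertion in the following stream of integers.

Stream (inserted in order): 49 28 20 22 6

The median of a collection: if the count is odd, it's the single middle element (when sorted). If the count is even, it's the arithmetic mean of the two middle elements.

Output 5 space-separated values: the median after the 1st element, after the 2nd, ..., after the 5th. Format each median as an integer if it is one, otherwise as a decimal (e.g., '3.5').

Step 1: insert 49 -> lo=[49] (size 1, max 49) hi=[] (size 0) -> median=49
Step 2: insert 28 -> lo=[28] (size 1, max 28) hi=[49] (size 1, min 49) -> median=38.5
Step 3: insert 20 -> lo=[20, 28] (size 2, max 28) hi=[49] (size 1, min 49) -> median=28
Step 4: insert 22 -> lo=[20, 22] (size 2, max 22) hi=[28, 49] (size 2, min 28) -> median=25
Step 5: insert 6 -> lo=[6, 20, 22] (size 3, max 22) hi=[28, 49] (size 2, min 28) -> median=22

Answer: 49 38.5 28 25 22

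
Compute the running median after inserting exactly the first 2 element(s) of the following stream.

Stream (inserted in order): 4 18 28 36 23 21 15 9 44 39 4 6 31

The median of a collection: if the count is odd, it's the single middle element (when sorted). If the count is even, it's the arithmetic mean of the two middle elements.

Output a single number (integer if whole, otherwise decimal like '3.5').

Answer: 11

Derivation:
Step 1: insert 4 -> lo=[4] (size 1, max 4) hi=[] (size 0) -> median=4
Step 2: insert 18 -> lo=[4] (size 1, max 4) hi=[18] (size 1, min 18) -> median=11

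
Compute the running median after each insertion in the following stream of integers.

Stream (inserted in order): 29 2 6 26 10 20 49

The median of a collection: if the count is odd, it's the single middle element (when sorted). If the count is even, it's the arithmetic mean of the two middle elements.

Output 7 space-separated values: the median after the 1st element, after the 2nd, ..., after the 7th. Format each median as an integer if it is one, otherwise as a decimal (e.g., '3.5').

Answer: 29 15.5 6 16 10 15 20

Derivation:
Step 1: insert 29 -> lo=[29] (size 1, max 29) hi=[] (size 0) -> median=29
Step 2: insert 2 -> lo=[2] (size 1, max 2) hi=[29] (size 1, min 29) -> median=15.5
Step 3: insert 6 -> lo=[2, 6] (size 2, max 6) hi=[29] (size 1, min 29) -> median=6
Step 4: insert 26 -> lo=[2, 6] (size 2, max 6) hi=[26, 29] (size 2, min 26) -> median=16
Step 5: insert 10 -> lo=[2, 6, 10] (size 3, max 10) hi=[26, 29] (size 2, min 26) -> median=10
Step 6: insert 20 -> lo=[2, 6, 10] (size 3, max 10) hi=[20, 26, 29] (size 3, min 20) -> median=15
Step 7: insert 49 -> lo=[2, 6, 10, 20] (size 4, max 20) hi=[26, 29, 49] (size 3, min 26) -> median=20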